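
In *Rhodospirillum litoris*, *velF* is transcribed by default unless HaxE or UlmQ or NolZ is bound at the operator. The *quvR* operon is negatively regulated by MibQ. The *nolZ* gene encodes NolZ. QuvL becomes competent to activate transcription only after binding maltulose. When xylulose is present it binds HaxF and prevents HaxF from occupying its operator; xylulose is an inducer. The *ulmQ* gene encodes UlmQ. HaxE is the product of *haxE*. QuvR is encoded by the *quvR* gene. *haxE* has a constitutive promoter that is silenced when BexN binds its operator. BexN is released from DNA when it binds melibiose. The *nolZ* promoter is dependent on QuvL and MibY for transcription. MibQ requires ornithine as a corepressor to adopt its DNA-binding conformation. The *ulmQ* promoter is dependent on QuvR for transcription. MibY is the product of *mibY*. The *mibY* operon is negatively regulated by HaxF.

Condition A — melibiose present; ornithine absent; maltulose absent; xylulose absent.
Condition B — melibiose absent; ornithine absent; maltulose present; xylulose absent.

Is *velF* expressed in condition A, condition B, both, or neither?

Condition A:
Melibiose is present, so BexN is inactive.
With no repressor bound, *haxE* is transcribed.
So HaxE is produced and active.
Ornithine is absent, so MibQ is inactive.
With no repressor bound, *quvR* is transcribed.
So QuvR is produced and active.
No repressor is bound and QuvR is active, so *ulmQ* is transcribed.
So UlmQ is produced and active.
Maltulose is absent, so QuvL is inactive.
Xylulose is absent, so HaxF is active.
With repressor HaxF bound, *mibY* is not transcribed.
So MibY is not produced.
Required activator QuvL is absent, so *nolZ* is not transcribed.
So NolZ is not produced.
With repressor HaxE bound, *velF* is not transcribed.
→ *velF* is OFF in A.
Condition B:
Melibiose is absent, so BexN is active.
With repressor BexN bound, *haxE* is not transcribed.
So HaxE is not produced.
Ornithine is absent, so MibQ is inactive.
With no repressor bound, *quvR* is transcribed.
So QuvR is produced and active.
No repressor is bound and QuvR is active, so *ulmQ* is transcribed.
So UlmQ is produced and active.
Maltulose is present, so QuvL is active.
Xylulose is absent, so HaxF is active.
With repressor HaxF bound, *mibY* is not transcribed.
So MibY is not produced.
Required activator MibY is absent, so *nolZ* is not transcribed.
So NolZ is not produced.
With repressor UlmQ bound, *velF* is not transcribed.
→ *velF* is OFF in B.

neither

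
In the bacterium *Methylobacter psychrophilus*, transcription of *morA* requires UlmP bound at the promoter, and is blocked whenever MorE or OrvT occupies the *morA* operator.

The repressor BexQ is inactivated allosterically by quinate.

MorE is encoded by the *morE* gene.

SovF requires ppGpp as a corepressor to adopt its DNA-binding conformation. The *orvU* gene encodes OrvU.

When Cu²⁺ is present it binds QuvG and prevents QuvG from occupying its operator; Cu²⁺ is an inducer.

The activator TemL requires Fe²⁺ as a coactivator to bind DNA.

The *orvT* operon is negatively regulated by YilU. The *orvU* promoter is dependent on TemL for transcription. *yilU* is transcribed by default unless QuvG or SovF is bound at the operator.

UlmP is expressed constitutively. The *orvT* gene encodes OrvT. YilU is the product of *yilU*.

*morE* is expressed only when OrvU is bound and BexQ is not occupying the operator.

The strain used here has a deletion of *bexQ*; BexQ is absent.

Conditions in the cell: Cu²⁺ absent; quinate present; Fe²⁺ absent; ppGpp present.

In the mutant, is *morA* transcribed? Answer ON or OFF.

OFF

BexQ is non-functional in this strain, so it has no effect.
Fe²⁺ is absent, so TemL is inactive.
Required activator TemL is absent, so *orvU* is not transcribed.
So OrvU is not produced.
Required activator OrvU is absent, so *morE* is not transcribed.
So MorE is not produced.
Cu²⁺ is absent, so QuvG is active.
ppGpp is present, so SovF is active.
With repressor QuvG bound, *yilU* is not transcribed.
So YilU is not produced.
With no repressor bound, *orvT* is transcribed.
So OrvT is produced and active.
UlmP is produced constitutively and is active.
With repressor OrvT bound, *morA* is not transcribed.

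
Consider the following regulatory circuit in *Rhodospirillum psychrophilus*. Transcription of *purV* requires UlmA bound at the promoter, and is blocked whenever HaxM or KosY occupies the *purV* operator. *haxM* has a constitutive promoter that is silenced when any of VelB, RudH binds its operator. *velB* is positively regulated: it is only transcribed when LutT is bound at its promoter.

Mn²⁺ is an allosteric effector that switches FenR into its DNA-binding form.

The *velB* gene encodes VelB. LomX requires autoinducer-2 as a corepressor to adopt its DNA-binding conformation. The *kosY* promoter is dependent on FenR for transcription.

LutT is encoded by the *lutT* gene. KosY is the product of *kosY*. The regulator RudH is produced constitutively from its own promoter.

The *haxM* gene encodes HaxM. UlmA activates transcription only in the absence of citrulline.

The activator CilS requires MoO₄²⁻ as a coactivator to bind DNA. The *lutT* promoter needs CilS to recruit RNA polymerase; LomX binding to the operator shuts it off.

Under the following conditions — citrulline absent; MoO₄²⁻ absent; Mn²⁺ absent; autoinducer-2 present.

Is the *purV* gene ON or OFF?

ON

Autoinducer-2 is present, so LomX is active.
MoO₄²⁻ is absent, so CilS is inactive.
With repressor LomX bound, *lutT* is not transcribed.
So LutT is not produced.
Required activator LutT is absent, so *velB* is not transcribed.
So VelB is not produced.
RudH is produced constitutively and is active.
With repressor RudH bound, *haxM* is not transcribed.
So HaxM is not produced.
Mn²⁺ is absent, so FenR is inactive.
Required activator FenR is absent, so *kosY* is not transcribed.
So KosY is not produced.
Citrulline is absent, so UlmA is active.
No repressor is bound and UlmA is active, so *purV* is transcribed.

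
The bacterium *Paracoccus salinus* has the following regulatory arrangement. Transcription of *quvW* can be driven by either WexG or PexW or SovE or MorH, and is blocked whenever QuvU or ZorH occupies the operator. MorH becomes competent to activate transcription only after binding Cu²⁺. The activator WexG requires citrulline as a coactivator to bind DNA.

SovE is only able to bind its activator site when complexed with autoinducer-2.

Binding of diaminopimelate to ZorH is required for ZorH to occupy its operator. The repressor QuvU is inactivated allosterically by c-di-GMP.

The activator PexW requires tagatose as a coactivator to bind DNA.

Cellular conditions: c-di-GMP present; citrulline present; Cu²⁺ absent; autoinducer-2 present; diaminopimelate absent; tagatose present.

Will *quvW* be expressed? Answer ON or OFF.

c-di-GMP is present, so QuvU is inactive.
Citrulline is present, so WexG is active.
Diaminopimelate is absent, so ZorH is inactive.
Tagatose is present, so PexW is active.
Autoinducer-2 is present, so SovE is active.
Cu²⁺ is absent, so MorH is inactive.
Activator WexG is present, so *quvW* is transcribed.

ON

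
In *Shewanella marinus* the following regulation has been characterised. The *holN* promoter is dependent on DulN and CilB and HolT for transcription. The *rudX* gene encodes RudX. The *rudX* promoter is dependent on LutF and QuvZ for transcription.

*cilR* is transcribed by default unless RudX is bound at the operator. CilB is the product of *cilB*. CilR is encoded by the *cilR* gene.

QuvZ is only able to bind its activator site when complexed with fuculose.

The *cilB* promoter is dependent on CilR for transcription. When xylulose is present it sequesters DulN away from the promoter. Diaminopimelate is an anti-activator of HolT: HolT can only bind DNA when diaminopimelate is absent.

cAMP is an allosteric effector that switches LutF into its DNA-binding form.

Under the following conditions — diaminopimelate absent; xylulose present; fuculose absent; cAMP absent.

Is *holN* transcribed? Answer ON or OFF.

OFF

Xylulose is present, so DulN is inactive.
cAMP is absent, so LutF is inactive.
Fuculose is absent, so QuvZ is inactive.
Required activator LutF is absent, so *rudX* is not transcribed.
So RudX is not produced.
With no repressor bound, *cilR* is transcribed.
So CilR is produced and active.
No repressor is bound and CilR is active, so *cilB* is transcribed.
So CilB is produced and active.
Diaminopimelate is absent, so HolT is active.
Required activator DulN is absent, so *holN* is not transcribed.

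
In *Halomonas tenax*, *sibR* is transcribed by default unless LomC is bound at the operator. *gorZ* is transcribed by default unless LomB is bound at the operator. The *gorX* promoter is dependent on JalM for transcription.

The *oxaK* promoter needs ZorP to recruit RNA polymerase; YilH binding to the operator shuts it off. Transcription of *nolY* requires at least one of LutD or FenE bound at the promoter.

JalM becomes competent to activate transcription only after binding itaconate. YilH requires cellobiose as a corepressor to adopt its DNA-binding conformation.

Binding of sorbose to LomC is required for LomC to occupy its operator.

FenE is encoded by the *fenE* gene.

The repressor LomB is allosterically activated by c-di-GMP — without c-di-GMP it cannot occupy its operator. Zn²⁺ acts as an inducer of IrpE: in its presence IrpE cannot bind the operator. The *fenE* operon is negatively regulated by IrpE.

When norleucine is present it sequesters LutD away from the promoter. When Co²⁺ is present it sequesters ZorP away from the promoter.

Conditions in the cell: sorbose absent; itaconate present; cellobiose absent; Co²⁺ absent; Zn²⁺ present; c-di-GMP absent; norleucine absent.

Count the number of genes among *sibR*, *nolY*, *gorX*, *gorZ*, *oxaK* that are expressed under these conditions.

5

Sorbose is absent, so LomC is inactive.
With no repressor bound, *sibR* is transcribed.
→ *sibR* is ON.
Norleucine is absent, so LutD is active.
Zn²⁺ is present, so IrpE is inactive.
With no repressor bound, *fenE* is transcribed.
So FenE is produced and active.
Activator LutD is present, so *nolY* is transcribed.
→ *nolY* is ON.
Itaconate is present, so JalM is active.
No repressor is bound and JalM is active, so *gorX* is transcribed.
→ *gorX* is ON.
c-di-GMP is absent, so LomB is inactive.
With no repressor bound, *gorZ* is transcribed.
→ *gorZ* is ON.
Co²⁺ is absent, so ZorP is active.
Cellobiose is absent, so YilH is inactive.
No repressor is bound and ZorP is active, so *oxaK* is transcribed.
→ *oxaK* is ON.
5 of the 5 genes are transcribed.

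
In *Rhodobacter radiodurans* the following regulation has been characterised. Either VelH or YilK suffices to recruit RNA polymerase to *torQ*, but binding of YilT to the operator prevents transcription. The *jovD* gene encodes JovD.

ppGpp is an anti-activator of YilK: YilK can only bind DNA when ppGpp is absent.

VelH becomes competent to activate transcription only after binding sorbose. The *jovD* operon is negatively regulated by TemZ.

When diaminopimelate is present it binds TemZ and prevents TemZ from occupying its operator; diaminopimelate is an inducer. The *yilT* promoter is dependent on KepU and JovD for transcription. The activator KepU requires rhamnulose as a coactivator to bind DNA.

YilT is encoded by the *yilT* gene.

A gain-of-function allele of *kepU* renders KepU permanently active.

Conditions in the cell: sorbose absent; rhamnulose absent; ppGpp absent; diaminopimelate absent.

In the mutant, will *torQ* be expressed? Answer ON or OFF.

Sorbose is absent, so VelH is inactive.
KepU is constitutively active in this strain.
Diaminopimelate is absent, so TemZ is active.
With repressor TemZ bound, *jovD* is not transcribed.
So JovD is not produced.
Required activator JovD is absent, so *yilT* is not transcribed.
So YilT is not produced.
ppGpp is absent, so YilK is active.
Activator YilK is present, so *torQ* is transcribed.

ON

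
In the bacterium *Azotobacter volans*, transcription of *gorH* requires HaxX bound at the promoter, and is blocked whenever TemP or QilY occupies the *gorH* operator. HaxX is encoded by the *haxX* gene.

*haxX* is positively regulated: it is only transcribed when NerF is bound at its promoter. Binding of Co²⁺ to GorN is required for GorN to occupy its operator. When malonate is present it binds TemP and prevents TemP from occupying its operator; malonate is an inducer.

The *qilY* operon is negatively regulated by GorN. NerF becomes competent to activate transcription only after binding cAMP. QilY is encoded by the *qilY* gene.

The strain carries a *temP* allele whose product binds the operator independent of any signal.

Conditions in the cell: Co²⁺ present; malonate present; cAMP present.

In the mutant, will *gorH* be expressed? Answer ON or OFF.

OFF

TemP is constitutively active in this strain.
cAMP is present, so NerF is active.
No repressor is bound and NerF is active, so *haxX* is transcribed.
So HaxX is produced and active.
Co²⁺ is present, so GorN is active.
With repressor GorN bound, *qilY* is not transcribed.
So QilY is not produced.
With repressor TemP bound, *gorH* is not transcribed.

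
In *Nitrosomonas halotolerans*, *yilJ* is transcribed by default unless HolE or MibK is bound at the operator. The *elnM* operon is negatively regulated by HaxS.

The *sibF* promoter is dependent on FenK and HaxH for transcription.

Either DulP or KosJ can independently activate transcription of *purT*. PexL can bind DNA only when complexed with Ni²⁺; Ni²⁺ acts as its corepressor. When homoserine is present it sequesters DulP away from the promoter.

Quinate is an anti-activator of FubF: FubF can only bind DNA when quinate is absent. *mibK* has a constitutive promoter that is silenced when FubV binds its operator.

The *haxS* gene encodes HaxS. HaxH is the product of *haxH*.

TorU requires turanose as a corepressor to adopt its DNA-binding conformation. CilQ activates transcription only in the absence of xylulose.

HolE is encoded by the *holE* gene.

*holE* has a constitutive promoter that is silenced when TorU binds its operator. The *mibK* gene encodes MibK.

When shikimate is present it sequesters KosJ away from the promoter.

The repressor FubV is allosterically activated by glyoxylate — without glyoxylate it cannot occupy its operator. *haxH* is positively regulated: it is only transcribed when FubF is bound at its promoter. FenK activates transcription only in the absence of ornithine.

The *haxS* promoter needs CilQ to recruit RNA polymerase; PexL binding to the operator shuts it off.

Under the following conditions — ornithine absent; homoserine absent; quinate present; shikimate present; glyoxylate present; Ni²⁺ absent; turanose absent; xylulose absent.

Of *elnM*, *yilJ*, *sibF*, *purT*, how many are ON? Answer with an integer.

Ni²⁺ is absent, so PexL is inactive.
Xylulose is absent, so CilQ is active.
No repressor is bound and CilQ is active, so *haxS* is transcribed.
So HaxS is produced and active.
With repressor HaxS bound, *elnM* is not transcribed.
→ *elnM* is OFF.
Turanose is absent, so TorU is inactive.
With no repressor bound, *holE* is transcribed.
So HolE is produced and active.
Glyoxylate is present, so FubV is active.
With repressor FubV bound, *mibK* is not transcribed.
So MibK is not produced.
With repressor HolE bound, *yilJ* is not transcribed.
→ *yilJ* is OFF.
Ornithine is absent, so FenK is active.
Quinate is present, so FubF is inactive.
Required activator FubF is absent, so *haxH* is not transcribed.
So HaxH is not produced.
Required activator HaxH is absent, so *sibF* is not transcribed.
→ *sibF* is OFF.
Homoserine is absent, so DulP is active.
Shikimate is present, so KosJ is inactive.
Activator DulP is present, so *purT* is transcribed.
→ *purT* is ON.
1 of the 4 genes is transcribed.

1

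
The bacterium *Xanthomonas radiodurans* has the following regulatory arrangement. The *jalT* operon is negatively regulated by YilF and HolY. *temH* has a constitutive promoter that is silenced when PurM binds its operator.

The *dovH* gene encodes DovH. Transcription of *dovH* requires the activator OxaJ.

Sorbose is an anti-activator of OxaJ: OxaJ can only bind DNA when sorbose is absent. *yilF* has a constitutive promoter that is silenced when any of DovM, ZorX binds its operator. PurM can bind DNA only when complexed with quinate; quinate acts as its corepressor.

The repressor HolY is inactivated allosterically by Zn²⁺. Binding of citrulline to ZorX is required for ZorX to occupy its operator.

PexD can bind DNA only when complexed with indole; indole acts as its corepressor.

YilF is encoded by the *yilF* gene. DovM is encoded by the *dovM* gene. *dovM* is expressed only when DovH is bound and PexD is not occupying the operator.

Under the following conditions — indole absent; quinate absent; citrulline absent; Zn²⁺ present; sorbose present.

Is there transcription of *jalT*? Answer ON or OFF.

OFF

Indole is absent, so PexD is inactive.
Sorbose is present, so OxaJ is inactive.
Required activator OxaJ is absent, so *dovH* is not transcribed.
So DovH is not produced.
Required activator DovH is absent, so *dovM* is not transcribed.
So DovM is not produced.
Citrulline is absent, so ZorX is inactive.
With no repressor bound, *yilF* is transcribed.
So YilF is produced and active.
Zn²⁺ is present, so HolY is inactive.
With repressor YilF bound, *jalT* is not transcribed.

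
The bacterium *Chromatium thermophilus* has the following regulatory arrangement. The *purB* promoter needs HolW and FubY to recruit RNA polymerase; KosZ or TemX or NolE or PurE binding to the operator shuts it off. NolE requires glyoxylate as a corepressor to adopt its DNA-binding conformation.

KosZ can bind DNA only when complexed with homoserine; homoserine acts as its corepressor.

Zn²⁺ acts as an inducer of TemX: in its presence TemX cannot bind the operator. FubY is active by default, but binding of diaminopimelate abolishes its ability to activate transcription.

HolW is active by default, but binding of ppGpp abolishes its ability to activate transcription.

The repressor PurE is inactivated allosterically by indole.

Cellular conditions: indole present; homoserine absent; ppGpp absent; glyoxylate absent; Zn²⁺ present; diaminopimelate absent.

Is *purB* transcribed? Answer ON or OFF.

ON

Homoserine is absent, so KosZ is inactive.
ppGpp is absent, so HolW is active.
Zn²⁺ is present, so TemX is inactive.
Glyoxylate is absent, so NolE is inactive.
Diaminopimelate is absent, so FubY is active.
Indole is present, so PurE is inactive.
No repressor is bound and HolW and FubY are active, so *purB* is transcribed.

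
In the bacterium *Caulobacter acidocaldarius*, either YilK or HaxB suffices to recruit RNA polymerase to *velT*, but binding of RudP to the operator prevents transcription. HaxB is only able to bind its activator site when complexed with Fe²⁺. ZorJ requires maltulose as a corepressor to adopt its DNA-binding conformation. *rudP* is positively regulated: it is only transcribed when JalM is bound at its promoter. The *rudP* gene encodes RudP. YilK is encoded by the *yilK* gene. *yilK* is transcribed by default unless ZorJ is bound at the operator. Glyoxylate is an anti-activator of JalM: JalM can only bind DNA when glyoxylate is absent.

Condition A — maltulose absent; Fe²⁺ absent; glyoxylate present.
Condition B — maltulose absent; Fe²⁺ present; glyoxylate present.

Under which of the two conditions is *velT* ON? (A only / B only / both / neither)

both

Condition A:
Maltulose is absent, so ZorJ is inactive.
With no repressor bound, *yilK* is transcribed.
So YilK is produced and active.
Fe²⁺ is absent, so HaxB is inactive.
Glyoxylate is present, so JalM is inactive.
Required activator JalM is absent, so *rudP* is not transcribed.
So RudP is not produced.
Activator YilK is present, so *velT* is transcribed.
→ *velT* is ON in A.
Condition B:
Maltulose is absent, so ZorJ is inactive.
With no repressor bound, *yilK* is transcribed.
So YilK is produced and active.
Fe²⁺ is present, so HaxB is active.
Glyoxylate is present, so JalM is inactive.
Required activator JalM is absent, so *rudP* is not transcribed.
So RudP is not produced.
Activator YilK is present, so *velT* is transcribed.
→ *velT* is ON in B.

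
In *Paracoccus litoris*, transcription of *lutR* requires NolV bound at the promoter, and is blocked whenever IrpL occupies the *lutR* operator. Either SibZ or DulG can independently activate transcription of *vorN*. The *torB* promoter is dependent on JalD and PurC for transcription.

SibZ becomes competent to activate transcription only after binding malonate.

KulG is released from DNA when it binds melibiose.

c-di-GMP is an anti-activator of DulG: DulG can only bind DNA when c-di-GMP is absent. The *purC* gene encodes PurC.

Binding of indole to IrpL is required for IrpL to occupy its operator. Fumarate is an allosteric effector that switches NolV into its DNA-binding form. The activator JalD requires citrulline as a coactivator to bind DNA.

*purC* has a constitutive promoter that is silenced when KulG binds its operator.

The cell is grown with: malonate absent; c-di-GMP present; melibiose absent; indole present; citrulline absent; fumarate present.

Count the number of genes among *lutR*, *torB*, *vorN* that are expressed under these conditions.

0

Fumarate is present, so NolV is active.
Indole is present, so IrpL is active.
With repressor IrpL bound, *lutR* is not transcribed.
→ *lutR* is OFF.
Citrulline is absent, so JalD is inactive.
Melibiose is absent, so KulG is active.
With repressor KulG bound, *purC* is not transcribed.
So PurC is not produced.
Required activator JalD is absent, so *torB* is not transcribed.
→ *torB* is OFF.
Malonate is absent, so SibZ is inactive.
c-di-GMP is present, so DulG is inactive.
No activator is available at the *vorN* promoter, so *vorN* is not transcribed.
→ *vorN* is OFF.
0 of the 3 genes are transcribed.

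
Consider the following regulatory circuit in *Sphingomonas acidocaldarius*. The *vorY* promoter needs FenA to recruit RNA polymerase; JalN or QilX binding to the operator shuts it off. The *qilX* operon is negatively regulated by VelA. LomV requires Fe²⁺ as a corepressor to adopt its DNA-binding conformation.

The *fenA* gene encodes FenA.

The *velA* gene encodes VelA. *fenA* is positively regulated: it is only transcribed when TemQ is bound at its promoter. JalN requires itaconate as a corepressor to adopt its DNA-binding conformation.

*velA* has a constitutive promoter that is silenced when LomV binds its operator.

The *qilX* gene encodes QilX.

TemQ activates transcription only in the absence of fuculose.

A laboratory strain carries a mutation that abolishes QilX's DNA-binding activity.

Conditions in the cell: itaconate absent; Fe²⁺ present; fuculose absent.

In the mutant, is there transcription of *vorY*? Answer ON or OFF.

ON

Itaconate is absent, so JalN is inactive.
Fuculose is absent, so TemQ is active.
No repressor is bound and TemQ is active, so *fenA* is transcribed.
So FenA is produced and active.
QilX is non-functional in this strain, so it has no effect.
No repressor is bound and FenA is active, so *vorY* is transcribed.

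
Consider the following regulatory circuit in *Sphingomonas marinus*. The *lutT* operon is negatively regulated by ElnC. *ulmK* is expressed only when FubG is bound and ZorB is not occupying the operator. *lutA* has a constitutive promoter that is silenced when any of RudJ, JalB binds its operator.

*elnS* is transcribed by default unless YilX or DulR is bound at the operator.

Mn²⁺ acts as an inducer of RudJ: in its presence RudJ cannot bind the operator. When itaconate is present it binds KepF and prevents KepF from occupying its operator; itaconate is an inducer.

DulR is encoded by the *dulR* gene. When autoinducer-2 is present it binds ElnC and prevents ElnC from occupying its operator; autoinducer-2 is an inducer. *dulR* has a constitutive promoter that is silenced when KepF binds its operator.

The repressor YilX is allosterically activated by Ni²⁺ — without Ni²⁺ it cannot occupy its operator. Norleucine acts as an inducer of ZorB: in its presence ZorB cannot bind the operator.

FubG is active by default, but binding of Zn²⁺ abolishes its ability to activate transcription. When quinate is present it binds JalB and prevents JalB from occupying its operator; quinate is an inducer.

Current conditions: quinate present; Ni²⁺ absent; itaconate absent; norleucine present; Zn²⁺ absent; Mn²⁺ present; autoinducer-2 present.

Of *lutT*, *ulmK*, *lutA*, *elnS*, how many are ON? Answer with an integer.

4

Autoinducer-2 is present, so ElnC is inactive.
With no repressor bound, *lutT* is transcribed.
→ *lutT* is ON.
Zn²⁺ is absent, so FubG is active.
Norleucine is present, so ZorB is inactive.
No repressor is bound and FubG is active, so *ulmK* is transcribed.
→ *ulmK* is ON.
Mn²⁺ is present, so RudJ is inactive.
Quinate is present, so JalB is inactive.
With no repressor bound, *lutA* is transcribed.
→ *lutA* is ON.
Ni²⁺ is absent, so YilX is inactive.
Itaconate is absent, so KepF is active.
With repressor KepF bound, *dulR* is not transcribed.
So DulR is not produced.
With no repressor bound, *elnS* is transcribed.
→ *elnS* is ON.
4 of the 4 genes are transcribed.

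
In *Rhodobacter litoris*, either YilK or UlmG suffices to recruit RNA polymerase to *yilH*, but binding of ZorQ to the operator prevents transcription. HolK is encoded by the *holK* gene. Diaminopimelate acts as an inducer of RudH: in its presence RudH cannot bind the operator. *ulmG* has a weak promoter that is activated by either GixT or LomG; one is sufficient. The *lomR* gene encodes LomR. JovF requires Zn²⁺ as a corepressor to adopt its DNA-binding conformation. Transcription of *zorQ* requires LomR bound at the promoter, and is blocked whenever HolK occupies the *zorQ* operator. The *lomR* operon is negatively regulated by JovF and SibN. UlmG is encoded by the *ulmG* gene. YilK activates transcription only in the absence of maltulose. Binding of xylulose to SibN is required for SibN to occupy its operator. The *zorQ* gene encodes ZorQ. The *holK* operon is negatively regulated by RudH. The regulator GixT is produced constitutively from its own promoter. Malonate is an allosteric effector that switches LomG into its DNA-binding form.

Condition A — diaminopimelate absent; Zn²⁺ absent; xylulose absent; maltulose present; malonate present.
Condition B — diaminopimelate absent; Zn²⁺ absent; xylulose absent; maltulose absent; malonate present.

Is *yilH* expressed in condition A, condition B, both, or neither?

neither

Condition A:
Diaminopimelate is absent, so RudH is active.
With repressor RudH bound, *holK* is not transcribed.
So HolK is not produced.
Zn²⁺ is absent, so JovF is inactive.
Xylulose is absent, so SibN is inactive.
With no repressor bound, *lomR* is transcribed.
So LomR is produced and active.
No repressor is bound and LomR is active, so *zorQ* is transcribed.
So ZorQ is produced and active.
Maltulose is present, so YilK is inactive.
GixT is produced constitutively and is active.
Malonate is present, so LomG is active.
Activator GixT is present, so *ulmG* is transcribed.
So UlmG is produced and active.
With repressor ZorQ bound, *yilH* is not transcribed.
→ *yilH* is OFF in A.
Condition B:
Diaminopimelate is absent, so RudH is active.
With repressor RudH bound, *holK* is not transcribed.
So HolK is not produced.
Zn²⁺ is absent, so JovF is inactive.
Xylulose is absent, so SibN is inactive.
With no repressor bound, *lomR* is transcribed.
So LomR is produced and active.
No repressor is bound and LomR is active, so *zorQ* is transcribed.
So ZorQ is produced and active.
Maltulose is absent, so YilK is active.
GixT is produced constitutively and is active.
Malonate is present, so LomG is active.
Activator GixT is present, so *ulmG* is transcribed.
So UlmG is produced and active.
With repressor ZorQ bound, *yilH* is not transcribed.
→ *yilH* is OFF in B.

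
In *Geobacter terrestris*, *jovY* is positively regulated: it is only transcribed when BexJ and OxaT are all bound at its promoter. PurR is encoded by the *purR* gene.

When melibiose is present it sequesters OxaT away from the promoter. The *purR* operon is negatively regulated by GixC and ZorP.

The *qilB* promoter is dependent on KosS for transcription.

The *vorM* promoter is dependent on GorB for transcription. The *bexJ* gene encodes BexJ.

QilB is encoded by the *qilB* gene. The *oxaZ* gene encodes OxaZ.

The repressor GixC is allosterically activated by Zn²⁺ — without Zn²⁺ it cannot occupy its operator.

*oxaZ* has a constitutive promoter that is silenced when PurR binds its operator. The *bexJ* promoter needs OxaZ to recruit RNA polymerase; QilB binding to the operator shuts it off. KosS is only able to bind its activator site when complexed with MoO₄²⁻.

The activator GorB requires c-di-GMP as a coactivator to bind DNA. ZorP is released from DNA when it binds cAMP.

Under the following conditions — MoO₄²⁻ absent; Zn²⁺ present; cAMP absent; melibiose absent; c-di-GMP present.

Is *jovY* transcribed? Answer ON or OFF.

ON

MoO₄²⁻ is absent, so KosS is inactive.
Required activator KosS is absent, so *qilB* is not transcribed.
So QilB is not produced.
Zn²⁺ is present, so GixC is active.
cAMP is absent, so ZorP is active.
With repressor GixC bound, *purR* is not transcribed.
So PurR is not produced.
With no repressor bound, *oxaZ* is transcribed.
So OxaZ is produced and active.
No repressor is bound and OxaZ is active, so *bexJ* is transcribed.
So BexJ is produced and active.
Melibiose is absent, so OxaT is active.
No repressor is bound and BexJ and OxaT are active, so *jovY* is transcribed.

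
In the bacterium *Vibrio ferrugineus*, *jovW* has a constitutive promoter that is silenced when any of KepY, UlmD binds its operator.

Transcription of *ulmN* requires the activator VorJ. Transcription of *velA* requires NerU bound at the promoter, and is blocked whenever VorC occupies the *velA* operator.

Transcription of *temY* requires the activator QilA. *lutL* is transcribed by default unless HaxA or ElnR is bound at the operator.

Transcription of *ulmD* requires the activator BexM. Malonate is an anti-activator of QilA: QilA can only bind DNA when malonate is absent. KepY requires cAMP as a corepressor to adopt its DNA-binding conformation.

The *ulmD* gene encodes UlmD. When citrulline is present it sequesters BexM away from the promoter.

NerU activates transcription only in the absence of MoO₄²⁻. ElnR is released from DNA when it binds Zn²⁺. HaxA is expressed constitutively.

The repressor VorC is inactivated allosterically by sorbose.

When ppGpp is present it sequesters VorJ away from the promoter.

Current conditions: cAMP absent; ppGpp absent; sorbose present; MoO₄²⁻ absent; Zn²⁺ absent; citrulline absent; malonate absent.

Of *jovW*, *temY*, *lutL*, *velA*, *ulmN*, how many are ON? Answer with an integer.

cAMP is absent, so KepY is inactive.
Citrulline is absent, so BexM is active.
No repressor is bound and BexM is active, so *ulmD* is transcribed.
So UlmD is produced and active.
With repressor UlmD bound, *jovW* is not transcribed.
→ *jovW* is OFF.
Malonate is absent, so QilA is active.
No repressor is bound and QilA is active, so *temY* is transcribed.
→ *temY* is ON.
HaxA is produced constitutively and is active.
Zn²⁺ is absent, so ElnR is active.
With repressor HaxA bound, *lutL* is not transcribed.
→ *lutL* is OFF.
MoO₄²⁻ is absent, so NerU is active.
Sorbose is present, so VorC is inactive.
No repressor is bound and NerU is active, so *velA* is transcribed.
→ *velA* is ON.
ppGpp is absent, so VorJ is active.
No repressor is bound and VorJ is active, so *ulmN* is transcribed.
→ *ulmN* is ON.
3 of the 5 genes are transcribed.

3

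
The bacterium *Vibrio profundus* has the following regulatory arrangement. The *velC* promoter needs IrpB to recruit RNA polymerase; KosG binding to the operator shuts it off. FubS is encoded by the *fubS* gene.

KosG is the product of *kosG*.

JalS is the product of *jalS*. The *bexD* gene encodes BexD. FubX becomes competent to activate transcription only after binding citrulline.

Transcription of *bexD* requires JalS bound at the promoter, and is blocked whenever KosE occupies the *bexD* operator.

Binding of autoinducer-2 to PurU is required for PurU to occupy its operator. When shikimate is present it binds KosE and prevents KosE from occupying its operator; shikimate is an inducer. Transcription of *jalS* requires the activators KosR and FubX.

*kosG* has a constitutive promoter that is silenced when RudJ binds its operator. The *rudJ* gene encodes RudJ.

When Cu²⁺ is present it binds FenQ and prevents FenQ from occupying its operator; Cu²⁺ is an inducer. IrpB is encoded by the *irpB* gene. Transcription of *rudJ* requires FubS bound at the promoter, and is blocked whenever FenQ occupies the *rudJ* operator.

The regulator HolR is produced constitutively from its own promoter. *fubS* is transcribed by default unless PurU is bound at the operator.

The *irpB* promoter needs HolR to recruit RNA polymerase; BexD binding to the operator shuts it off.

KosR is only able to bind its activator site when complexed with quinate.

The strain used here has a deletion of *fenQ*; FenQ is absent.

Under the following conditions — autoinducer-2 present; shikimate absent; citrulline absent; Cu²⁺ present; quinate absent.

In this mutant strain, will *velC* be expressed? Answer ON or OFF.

OFF

Autoinducer-2 is present, so PurU is active.
With repressor PurU bound, *fubS* is not transcribed.
So FubS is not produced.
FenQ is non-functional in this strain, so it has no effect.
Required activator FubS is absent, so *rudJ* is not transcribed.
So RudJ is not produced.
With no repressor bound, *kosG* is transcribed.
So KosG is produced and active.
Quinate is absent, so KosR is inactive.
Citrulline is absent, so FubX is inactive.
Required activator KosR is absent, so *jalS* is not transcribed.
So JalS is not produced.
Shikimate is absent, so KosE is active.
With repressor KosE bound, *bexD* is not transcribed.
So BexD is not produced.
HolR is produced constitutively and is active.
No repressor is bound and HolR is active, so *irpB* is transcribed.
So IrpB is produced and active.
With repressor KosG bound, *velC* is not transcribed.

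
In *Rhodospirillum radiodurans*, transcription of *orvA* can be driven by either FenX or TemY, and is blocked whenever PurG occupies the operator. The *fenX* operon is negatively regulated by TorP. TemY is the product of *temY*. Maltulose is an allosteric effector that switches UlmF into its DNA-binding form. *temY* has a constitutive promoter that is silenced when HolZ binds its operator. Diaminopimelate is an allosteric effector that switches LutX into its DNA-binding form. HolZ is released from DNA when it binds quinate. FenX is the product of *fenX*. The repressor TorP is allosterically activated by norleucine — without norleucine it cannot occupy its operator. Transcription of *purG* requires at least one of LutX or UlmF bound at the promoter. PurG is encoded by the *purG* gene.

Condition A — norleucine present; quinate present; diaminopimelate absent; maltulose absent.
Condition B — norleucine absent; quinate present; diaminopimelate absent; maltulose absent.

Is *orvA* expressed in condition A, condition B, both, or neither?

both

Condition A:
Norleucine is present, so TorP is active.
With repressor TorP bound, *fenX* is not transcribed.
So FenX is not produced.
Quinate is present, so HolZ is inactive.
With no repressor bound, *temY* is transcribed.
So TemY is produced and active.
Diaminopimelate is absent, so LutX is inactive.
Maltulose is absent, so UlmF is inactive.
No activator is available at the *purG* promoter, so *purG* is not transcribed.
So PurG is not produced.
Activator TemY is present, so *orvA* is transcribed.
→ *orvA* is ON in A.
Condition B:
Norleucine is absent, so TorP is inactive.
With no repressor bound, *fenX* is transcribed.
So FenX is produced and active.
Quinate is present, so HolZ is inactive.
With no repressor bound, *temY* is transcribed.
So TemY is produced and active.
Diaminopimelate is absent, so LutX is inactive.
Maltulose is absent, so UlmF is inactive.
No activator is available at the *purG* promoter, so *purG* is not transcribed.
So PurG is not produced.
Activator FenX is present, so *orvA* is transcribed.
→ *orvA* is ON in B.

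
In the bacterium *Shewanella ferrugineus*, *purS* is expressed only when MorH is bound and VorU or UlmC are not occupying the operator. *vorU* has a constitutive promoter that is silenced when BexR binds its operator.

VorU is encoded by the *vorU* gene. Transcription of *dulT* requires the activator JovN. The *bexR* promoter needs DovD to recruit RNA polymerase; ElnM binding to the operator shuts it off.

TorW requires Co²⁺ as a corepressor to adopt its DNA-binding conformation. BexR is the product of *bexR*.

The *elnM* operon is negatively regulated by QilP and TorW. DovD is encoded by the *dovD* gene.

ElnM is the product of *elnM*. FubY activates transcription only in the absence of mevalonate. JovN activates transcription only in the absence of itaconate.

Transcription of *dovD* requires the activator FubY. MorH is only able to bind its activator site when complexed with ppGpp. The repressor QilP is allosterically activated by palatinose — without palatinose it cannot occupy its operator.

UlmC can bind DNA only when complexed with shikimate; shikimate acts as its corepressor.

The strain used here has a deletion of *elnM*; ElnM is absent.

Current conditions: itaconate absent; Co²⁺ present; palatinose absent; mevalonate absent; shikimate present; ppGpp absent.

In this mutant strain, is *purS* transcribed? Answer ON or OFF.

OFF

ElnM is non-functional in this strain, so it has no effect.
Mevalonate is absent, so FubY is active.
No repressor is bound and FubY is active, so *dovD* is transcribed.
So DovD is produced and active.
No repressor is bound and DovD is active, so *bexR* is transcribed.
So BexR is produced and active.
With repressor BexR bound, *vorU* is not transcribed.
So VorU is not produced.
Shikimate is present, so UlmC is active.
ppGpp is absent, so MorH is inactive.
With repressor UlmC bound, *purS* is not transcribed.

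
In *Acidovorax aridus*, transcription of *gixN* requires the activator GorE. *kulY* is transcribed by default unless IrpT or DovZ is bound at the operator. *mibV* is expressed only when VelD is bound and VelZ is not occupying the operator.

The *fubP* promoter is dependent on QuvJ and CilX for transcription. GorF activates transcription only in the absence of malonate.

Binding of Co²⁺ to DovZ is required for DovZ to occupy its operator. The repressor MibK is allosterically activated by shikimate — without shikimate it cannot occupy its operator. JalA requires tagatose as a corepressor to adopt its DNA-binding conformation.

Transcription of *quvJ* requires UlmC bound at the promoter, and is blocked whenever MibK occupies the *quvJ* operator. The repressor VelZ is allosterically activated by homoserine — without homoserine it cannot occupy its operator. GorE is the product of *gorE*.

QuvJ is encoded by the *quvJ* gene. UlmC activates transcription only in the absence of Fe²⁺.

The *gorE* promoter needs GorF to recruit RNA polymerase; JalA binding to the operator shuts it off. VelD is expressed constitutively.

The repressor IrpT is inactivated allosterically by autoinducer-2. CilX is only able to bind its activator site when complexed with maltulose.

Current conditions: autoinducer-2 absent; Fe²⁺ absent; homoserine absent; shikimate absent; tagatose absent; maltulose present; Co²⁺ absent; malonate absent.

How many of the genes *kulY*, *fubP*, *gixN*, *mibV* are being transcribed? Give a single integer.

3

Autoinducer-2 is absent, so IrpT is active.
Co²⁺ is absent, so DovZ is inactive.
With repressor IrpT bound, *kulY* is not transcribed.
→ *kulY* is OFF.
Fe²⁺ is absent, so UlmC is active.
Shikimate is absent, so MibK is inactive.
No repressor is bound and UlmC is active, so *quvJ* is transcribed.
So QuvJ is produced and active.
Maltulose is present, so CilX is active.
No repressor is bound and QuvJ and CilX are active, so *fubP* is transcribed.
→ *fubP* is ON.
Malonate is absent, so GorF is active.
Tagatose is absent, so JalA is inactive.
No repressor is bound and GorF is active, so *gorE* is transcribed.
So GorE is produced and active.
No repressor is bound and GorE is active, so *gixN* is transcribed.
→ *gixN* is ON.
VelD is produced constitutively and is active.
Homoserine is absent, so VelZ is inactive.
No repressor is bound and VelD is active, so *mibV* is transcribed.
→ *mibV* is ON.
3 of the 4 genes are transcribed.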